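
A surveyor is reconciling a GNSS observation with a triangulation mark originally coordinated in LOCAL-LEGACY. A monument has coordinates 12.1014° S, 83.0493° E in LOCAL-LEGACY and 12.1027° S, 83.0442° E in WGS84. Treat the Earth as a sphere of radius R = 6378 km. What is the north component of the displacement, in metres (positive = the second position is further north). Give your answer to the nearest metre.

ΔN = -145 m

Δφ = -12.1027° − -12.1014° = -0.0013°; Δλ = 83.0442° − 83.0493° = -0.0051°.
1° along a meridian = πR/180 = 111317 m.
ΔN = Δφ × 111317 = -144.7 m; ΔE = Δλ × 111317 × cos(-12.1014°) = -0.0051 × 111317 × 0.977778 = -555.1 m.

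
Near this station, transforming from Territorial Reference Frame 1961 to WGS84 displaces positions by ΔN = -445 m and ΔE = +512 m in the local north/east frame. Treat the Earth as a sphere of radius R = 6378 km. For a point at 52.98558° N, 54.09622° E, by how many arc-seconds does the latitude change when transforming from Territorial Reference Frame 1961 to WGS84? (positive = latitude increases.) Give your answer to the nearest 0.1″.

On a sphere of radius R, 1 rad of latitude = R, so Δφ = ΔN / R = -445.0 / 6378000 = -6.9771e-05 rad = -14.391″.

Δφ = -14.4″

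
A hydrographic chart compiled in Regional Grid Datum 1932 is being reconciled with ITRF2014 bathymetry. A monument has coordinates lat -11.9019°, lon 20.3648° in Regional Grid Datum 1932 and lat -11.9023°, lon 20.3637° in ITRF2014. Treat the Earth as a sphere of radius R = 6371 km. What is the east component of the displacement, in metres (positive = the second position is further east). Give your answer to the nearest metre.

ΔE = -120 m

Δφ = -11.9023° − -11.9019° = -0.0004°; Δλ = 20.3637° − 20.3648° = -0.0011°.
1° along a meridian = πR/180 = 111195 m.
ΔN = Δφ × 111195 = -44.5 m; ΔE = Δλ × 111195 × cos(-11.9019°) = -0.0011 × 111195 × 0.978502 = -119.7 m.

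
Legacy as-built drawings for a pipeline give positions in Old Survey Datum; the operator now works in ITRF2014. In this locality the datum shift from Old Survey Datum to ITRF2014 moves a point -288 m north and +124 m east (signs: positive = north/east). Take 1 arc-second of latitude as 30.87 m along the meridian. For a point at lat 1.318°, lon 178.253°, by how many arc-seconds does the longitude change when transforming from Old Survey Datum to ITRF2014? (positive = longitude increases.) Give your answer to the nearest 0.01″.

At latitude 1.318°, cos φ = 0.999735.
1″ of longitude at this latitude = 30.87 × cos φ = 30.8618 m, so Δλ = 124.0 / 30.8618 = 4.018″.

Δλ = 4.02″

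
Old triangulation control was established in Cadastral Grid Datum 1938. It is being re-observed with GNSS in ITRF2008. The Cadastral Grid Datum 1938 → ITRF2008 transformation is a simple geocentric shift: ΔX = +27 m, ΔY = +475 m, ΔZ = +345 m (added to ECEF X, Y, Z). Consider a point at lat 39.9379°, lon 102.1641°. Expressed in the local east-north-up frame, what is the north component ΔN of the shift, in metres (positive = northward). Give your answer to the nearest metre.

At φ = 39.9379°, λ = 102.1641°: sin φ = 0.641957, cos φ = 0.766741, sin λ = 0.977548, cos λ = -0.210712.
ΔN = −sin φ cos λ·ΔX − sin φ sin λ·ΔY + cos φ·ΔZ = −(0.641957)(-0.210712)(27) − (0.641957)(0.977548)(475) + (0.766741)(345) = -29.91 m.

ΔN = -30 m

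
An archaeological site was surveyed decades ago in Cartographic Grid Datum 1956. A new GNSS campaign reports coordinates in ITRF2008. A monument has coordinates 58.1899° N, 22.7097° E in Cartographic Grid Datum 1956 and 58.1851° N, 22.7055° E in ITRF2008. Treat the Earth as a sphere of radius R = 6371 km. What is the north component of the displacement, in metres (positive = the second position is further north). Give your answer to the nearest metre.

ΔN = -534 m

Δφ = 58.1851° − 58.1899° = -0.0048°; Δλ = 22.7055° − 22.7097° = -0.0042°.
1° along a meridian = πR/180 = 111195 m.
ΔN = Δφ × 111195 = -533.7 m; ΔE = Δλ × 111195 × cos(58.1899°) = -0.0042 × 111195 × 0.527106 = -246.2 m.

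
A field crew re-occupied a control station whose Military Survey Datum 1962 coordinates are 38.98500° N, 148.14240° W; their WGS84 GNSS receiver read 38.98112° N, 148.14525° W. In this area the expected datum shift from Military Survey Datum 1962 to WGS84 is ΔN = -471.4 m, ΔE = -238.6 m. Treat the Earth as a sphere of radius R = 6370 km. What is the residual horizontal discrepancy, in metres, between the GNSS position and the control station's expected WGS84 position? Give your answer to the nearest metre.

Observed coordinate differences: Δφ = -0.00388°, Δλ = -0.00285°.
Converting to metres (1° lat = 111177 m, cos φ = 0.777311): observed ΔN = -431.4 m, observed ΔE = -246.3 m.
Subtracting the expected shift leaves a residual of -431.4 − (-471.4) = 40.0 m north and -246.3 − (-238.6) = -7.7 m east.
Residual distance = √(40.0² + (-7.7)²) = 40.8 m.

41 m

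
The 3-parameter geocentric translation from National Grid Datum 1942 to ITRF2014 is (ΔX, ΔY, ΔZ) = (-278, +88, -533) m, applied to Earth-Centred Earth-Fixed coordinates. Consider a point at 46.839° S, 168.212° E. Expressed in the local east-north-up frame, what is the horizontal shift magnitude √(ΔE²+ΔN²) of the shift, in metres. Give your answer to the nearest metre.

At φ = -46.839°, λ = 168.212°: sin φ = -0.729434, cos φ = 0.684051, sin λ = 0.204291, cos λ = -0.978910.
ΔE = −sin λ·ΔX + cos λ·ΔY = −(0.204291)·(-278) + (-0.978910)·(88) = -29.35 m.
ΔN = −sin φ cos λ·ΔX − sin φ sin λ·ΔY + cos φ·ΔZ = −(-0.729434)(-0.978910)(-278) − (-0.729434)(0.204291)(88) + (0.684051)(-533) = -152.98 m.
Horizontal magnitude = √(ΔE² + ΔN²) = √((-29.35)² + (-152.98)²) = 155.77 m.

156 m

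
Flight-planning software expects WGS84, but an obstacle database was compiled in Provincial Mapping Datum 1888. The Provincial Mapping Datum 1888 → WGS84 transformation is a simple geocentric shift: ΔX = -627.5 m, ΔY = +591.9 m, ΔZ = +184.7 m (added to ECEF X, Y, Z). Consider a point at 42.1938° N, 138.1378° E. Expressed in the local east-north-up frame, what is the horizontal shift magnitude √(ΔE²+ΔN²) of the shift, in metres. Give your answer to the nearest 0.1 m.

At φ = 42.1938°, λ = 138.1378°: sin φ = 0.671640, cos φ = 0.740877, sin λ = 0.667341, cos λ = -0.744752.
ΔE = −sin λ·ΔX + cos λ·ΔY = −(0.667341)·(-627.5) + (-0.744752)·(591.9) = -22.06 m.
ΔN = −sin φ cos λ·ΔX − sin φ sin λ·ΔY + cos φ·ΔZ = −(0.671640)(-0.744752)(-627.5) − (0.671640)(0.667341)(591.9) + (0.740877)(184.7) = -442.34 m.
Horizontal magnitude = √(ΔE² + ΔN²) = √((-22.06)² + (-442.34)²) = 442.89 m.

442.9 m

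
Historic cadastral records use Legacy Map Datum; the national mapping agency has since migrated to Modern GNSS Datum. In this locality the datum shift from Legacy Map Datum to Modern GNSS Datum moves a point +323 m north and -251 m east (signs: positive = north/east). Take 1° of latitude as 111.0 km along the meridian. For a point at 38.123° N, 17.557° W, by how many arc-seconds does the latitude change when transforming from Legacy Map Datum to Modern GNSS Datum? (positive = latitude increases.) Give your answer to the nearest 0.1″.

Δφ = 10.5″

1° of latitude = 111.0 km, so Δφ = 323.0 / 111000 = 0.0029099° = 10.476″.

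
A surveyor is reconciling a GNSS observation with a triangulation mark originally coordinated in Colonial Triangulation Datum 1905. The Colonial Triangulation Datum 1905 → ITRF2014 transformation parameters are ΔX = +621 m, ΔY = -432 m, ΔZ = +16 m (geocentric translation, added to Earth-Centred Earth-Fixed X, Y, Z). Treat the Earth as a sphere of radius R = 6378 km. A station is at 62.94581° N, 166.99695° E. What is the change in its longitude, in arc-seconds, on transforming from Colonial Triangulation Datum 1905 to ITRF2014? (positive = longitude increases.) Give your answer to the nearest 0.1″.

sin φ = 0.890577, cos φ = 0.454833, sin λ = 0.225003, cos λ = -0.974358.
East component: ΔE = −sin λ·ΔX + cos λ·ΔY = −(0.225003)(621) + (-0.974358)(-432) = 281.20 m.
1° of latitude spans πR/180 = 111317 m; at latitude φ, 1° of longitude spans that × cos φ = 50630.7 m, so Δλ = 281.20 / 50630.7 × 3600 = 19.994″.

Δλ = 20.0″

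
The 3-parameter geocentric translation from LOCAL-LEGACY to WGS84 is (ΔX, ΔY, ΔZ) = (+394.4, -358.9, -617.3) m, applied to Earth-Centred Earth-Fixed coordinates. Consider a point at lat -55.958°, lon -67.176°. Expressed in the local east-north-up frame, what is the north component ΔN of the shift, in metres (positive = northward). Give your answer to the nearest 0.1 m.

The local north axis is (−sin φ cos λ, −sin φ sin λ, cos φ), giving ΔN = 126.770 + 274.109 − 345.565 = 55.31 m.

ΔN = 55.3 m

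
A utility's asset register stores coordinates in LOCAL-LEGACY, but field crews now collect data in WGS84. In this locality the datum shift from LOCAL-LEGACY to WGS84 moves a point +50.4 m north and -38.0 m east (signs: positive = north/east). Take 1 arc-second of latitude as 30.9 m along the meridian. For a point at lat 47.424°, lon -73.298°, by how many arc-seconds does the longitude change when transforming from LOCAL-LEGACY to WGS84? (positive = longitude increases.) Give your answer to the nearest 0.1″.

At latitude 47.424°, cos φ = 0.676568.
1″ of longitude at this latitude = 30.90 × cos φ = 20.9059 m, so Δλ = -38.0 / 20.9059 = -1.818″.

Δλ = -1.8″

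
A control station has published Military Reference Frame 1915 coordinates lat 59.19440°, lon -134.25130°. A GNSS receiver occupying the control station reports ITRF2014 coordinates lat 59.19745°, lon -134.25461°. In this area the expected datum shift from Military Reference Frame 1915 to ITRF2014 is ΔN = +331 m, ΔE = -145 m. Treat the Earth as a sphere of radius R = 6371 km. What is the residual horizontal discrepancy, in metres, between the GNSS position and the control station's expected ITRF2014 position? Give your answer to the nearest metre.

Observed coordinate differences: Δφ = +0.00305°, Δλ = -0.00331°.
Converting to metres (1° lat = 111195 m, cos φ = 0.512127): observed ΔN = 339.1 m, observed ΔE = -188.5 m.
Subtracting the expected shift leaves a residual of 339.1 − (331) = 8.1 m north and -188.5 − (-145) = -43.5 m east.
Residual distance = √(8.1² + (-43.5)²) = 44.2 m.

44 m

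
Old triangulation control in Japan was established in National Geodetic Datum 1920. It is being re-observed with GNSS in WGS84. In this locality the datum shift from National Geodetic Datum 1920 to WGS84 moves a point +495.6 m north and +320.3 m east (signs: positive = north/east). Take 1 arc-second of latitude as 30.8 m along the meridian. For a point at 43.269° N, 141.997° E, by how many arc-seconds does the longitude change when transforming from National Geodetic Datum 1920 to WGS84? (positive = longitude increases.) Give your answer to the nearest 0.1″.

Δλ = 14.3″

At latitude 43.269°, cos φ = 0.728144.
1″ of longitude at this latitude = 30.80 × cos φ = 22.4268 m, so Δλ = 320.3 / 22.4268 = 14.282″.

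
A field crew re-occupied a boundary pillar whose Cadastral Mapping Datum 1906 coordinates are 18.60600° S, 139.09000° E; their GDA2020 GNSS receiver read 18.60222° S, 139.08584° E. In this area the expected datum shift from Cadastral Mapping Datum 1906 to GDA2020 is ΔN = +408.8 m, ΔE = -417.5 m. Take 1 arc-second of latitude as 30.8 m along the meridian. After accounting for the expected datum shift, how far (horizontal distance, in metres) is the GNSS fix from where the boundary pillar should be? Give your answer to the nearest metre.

Observed coordinate differences: Δφ = +0.00378°, Δλ = -0.00416°.
Converting to metres (1° lat = 110880 m, cos φ = 0.947735): observed ΔN = 419.1 m, observed ΔE = -437.2 m.
Subtracting the expected shift leaves a residual of 419.1 − (408.8) = 10.3 m north and -437.2 − (-417.5) = -19.7 m east.
Residual distance = √(10.3² + (-19.7)²) = 22.2 m.

22 m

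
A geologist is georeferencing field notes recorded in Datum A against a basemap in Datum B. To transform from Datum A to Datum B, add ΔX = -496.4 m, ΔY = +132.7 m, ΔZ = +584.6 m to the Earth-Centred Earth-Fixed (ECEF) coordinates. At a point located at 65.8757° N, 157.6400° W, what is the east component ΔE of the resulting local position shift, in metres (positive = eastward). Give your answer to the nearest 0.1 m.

ΔE = -311.6 m

The local east axis at (φ, λ) is (−sin λ, cos λ, 0), so ΔE = −sin(-157.6400°)·(-496.4) + cos(-157.6400°)·132.7 = -311.57 m.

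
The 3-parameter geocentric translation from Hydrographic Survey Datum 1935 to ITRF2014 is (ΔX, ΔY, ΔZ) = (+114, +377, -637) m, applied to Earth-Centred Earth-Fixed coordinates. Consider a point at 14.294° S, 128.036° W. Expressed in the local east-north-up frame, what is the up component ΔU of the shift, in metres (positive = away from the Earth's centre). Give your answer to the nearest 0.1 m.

At φ = -14.294°, λ = -128.036°: sin φ = -0.246898, cos φ = 0.969042, sin λ = -0.787624, cos λ = -0.616156.
ΔU = cos φ cos λ·ΔX + cos φ sin λ·ΔY + sin φ·ΔZ = (0.969042)(-0.616156)(114) + (0.969042)(-0.787624)(377) + (-0.246898)(-637) = -198.54 m.

ΔU = -198.5 m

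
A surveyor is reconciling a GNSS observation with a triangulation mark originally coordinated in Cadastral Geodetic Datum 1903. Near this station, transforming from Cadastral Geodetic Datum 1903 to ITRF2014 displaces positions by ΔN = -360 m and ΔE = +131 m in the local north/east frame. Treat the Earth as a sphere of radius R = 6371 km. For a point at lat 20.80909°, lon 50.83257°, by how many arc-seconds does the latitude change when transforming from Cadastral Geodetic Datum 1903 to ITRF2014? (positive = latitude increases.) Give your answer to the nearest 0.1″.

On a sphere of radius R, 1 rad of latitude = R, so Δφ = ΔN / R = -360.0 / 6371000 = -5.6506e-05 rad = -11.655″.

Δφ = -11.7″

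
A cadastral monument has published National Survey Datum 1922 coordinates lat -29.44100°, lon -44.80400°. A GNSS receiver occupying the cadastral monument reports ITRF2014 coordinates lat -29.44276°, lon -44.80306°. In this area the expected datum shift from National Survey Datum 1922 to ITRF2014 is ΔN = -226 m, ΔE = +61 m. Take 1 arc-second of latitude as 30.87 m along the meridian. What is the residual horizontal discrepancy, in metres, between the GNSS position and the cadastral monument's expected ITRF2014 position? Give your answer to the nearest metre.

Observed coordinate differences: Δφ = -0.00176°, Δλ = +0.00094°.
Converting to metres (1° lat = 111132 m, cos φ = 0.870862): observed ΔN = -195.6 m, observed ΔE = 91.0 m.
Subtracting the expected shift leaves a residual of -195.6 − (-226) = 30.4 m north and 91.0 − (61) = 30.0 m east.
Residual distance = √(30.4² + 30.0²) = 42.7 m.

43 m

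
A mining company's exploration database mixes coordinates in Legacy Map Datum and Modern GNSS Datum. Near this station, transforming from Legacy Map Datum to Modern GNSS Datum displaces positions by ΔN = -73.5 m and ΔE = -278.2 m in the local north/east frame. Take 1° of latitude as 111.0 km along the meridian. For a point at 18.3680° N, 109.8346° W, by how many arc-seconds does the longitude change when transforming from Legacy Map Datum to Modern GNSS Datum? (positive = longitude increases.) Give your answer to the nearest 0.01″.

At latitude 18.3680°, cos φ = 0.949052.
1° of longitude at this latitude = 111.0 × cos φ = 105.34 km, so Δλ = -278.2 / 105344.8 = -0.0026409° = -9.507″.

Δλ = -9.51″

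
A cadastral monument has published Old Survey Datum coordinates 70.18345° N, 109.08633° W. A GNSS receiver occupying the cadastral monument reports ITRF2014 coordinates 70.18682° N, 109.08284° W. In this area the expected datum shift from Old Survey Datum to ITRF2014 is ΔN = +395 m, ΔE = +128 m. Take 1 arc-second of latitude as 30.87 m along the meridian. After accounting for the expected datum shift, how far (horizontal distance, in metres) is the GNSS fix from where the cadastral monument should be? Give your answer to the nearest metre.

21 m

Observed coordinate differences: Δφ = +0.00337°, Δλ = +0.00349°.
Converting to metres (1° lat = 111132 m, cos φ = 0.339010): observed ΔN = 374.5 m, observed ΔE = 131.5 m.
Subtracting the expected shift leaves a residual of 374.5 − (395) = -20.5 m north and 131.5 − (128) = 3.5 m east.
Residual distance = √((-20.5)² + 3.5²) = 20.8 m.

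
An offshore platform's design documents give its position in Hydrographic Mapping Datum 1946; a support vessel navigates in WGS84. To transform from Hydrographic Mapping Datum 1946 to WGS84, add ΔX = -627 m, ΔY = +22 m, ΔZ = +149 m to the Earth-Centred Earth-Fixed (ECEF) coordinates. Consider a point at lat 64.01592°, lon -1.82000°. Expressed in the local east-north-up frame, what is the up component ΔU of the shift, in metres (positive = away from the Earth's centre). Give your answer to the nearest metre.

At φ = 64.01592°, λ = -1.82000°: sin φ = 0.898916, cos φ = 0.438121, sin λ = -0.031760, cos λ = 0.999496.
ΔU = cos φ cos λ·ΔX + cos φ sin λ·ΔY + sin φ·ΔZ = (0.438121)(0.999496)(-627) + (0.438121)(-0.031760)(22) + (0.898916)(149) = -140.93 m.

ΔU = -141 m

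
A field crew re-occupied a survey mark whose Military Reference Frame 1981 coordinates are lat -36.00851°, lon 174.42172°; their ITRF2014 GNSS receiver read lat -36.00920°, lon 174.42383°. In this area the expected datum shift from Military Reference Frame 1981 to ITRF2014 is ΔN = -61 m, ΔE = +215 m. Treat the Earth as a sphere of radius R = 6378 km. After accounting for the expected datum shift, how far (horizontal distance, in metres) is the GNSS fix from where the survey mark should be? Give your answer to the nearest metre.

30 m

Observed coordinate differences: Δφ = -0.00069°, Δλ = +0.00211°.
Converting to metres (1° lat = 111317 m, cos φ = 0.808930): observed ΔN = -76.8 m, observed ΔE = 190.0 m.
Subtracting the expected shift leaves a residual of -76.8 − (-61) = -15.8 m north and 190.0 − (215) = -25.0 m east.
Residual distance = √((-15.8)² + (-25.0)²) = 29.6 m.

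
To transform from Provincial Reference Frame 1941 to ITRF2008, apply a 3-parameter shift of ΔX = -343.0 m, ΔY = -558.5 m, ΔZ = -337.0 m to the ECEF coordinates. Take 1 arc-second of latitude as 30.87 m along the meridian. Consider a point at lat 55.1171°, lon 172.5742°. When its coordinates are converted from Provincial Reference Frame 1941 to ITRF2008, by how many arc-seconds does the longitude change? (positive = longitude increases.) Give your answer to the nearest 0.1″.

sin φ = 0.820323, cos φ = 0.571901, sin λ = 0.129242, cos λ = -0.991613.
East component: ΔE = −sin λ·ΔX + cos λ·ΔY = −(0.129242)(-343.0) + (-0.991613)(-558.5) = 598.15 m.
1° of latitude spans 3600 × 30.87 = 111132 m; at latitude φ, 1° of longitude spans that × cos φ = 63556.5 m, so Δλ = 598.15 / 63556.5 × 3600 = 33.880″.

Δλ = 33.9″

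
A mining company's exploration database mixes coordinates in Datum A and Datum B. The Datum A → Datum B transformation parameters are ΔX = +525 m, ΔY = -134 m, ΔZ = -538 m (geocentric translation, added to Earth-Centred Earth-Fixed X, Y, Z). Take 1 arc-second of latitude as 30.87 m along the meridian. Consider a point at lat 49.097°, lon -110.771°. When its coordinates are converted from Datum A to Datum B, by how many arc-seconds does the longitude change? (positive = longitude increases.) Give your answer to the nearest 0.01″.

sin φ = 0.755819, cos φ = 0.654780, sin λ = -0.935005, cos λ = -0.354634.
East component: ΔE = −sin λ·ΔX + cos λ·ΔY = −(-0.935005)(525) + (-0.354634)(-134) = 538.40 m.
1° of latitude spans 3600 × 30.87 = 111132 m; at latitude φ, 1° of longitude spans that × cos φ = 72767.1 m, so Δλ = 538.40 / 72767.1 × 3600 = 26.636″.

Δλ = 26.64″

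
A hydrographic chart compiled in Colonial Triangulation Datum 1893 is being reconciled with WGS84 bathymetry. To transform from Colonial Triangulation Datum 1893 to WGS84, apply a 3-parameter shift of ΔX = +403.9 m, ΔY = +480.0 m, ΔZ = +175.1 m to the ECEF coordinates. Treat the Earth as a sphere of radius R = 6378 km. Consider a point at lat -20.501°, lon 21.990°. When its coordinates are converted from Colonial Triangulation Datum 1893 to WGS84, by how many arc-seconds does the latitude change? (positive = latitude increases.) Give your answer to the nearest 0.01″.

Δφ = 11.58″

sin φ = -0.350224, cos φ = 0.936666, sin λ = 0.374445, cos λ = 0.927249.
North component: ΔN = −sin φ cos λ·ΔX − sin φ sin λ·ΔY + cos φ·ΔZ = −(-0.350224)(0.927249)(403.9) − (-0.350224)(0.374445)(480.0) + (0.936666)(175.1) = 358.12 m.
1° of latitude spans πR/180 = 111317 m, so Δφ = 358.12 / 111317 × 3600 = 11.582″.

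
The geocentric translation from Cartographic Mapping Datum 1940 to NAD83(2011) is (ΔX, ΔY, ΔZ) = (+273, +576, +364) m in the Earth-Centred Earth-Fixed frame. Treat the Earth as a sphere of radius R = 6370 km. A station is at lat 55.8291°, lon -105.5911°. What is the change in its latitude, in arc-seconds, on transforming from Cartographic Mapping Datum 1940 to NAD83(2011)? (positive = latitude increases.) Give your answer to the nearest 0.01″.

sin φ = 0.827366, cos φ = 0.561663, sin λ = -0.963204, cos λ = -0.268770.
North component: ΔN = −sin φ cos λ·ΔX − sin φ sin λ·ΔY + cos φ·ΔZ = −(0.827366)(-0.268770)(273) − (0.827366)(-0.963204)(576) + (0.561663)(364) = 724.18 m.
1° of latitude spans πR/180 = 111177 m, so Δφ = 724.18 / 111177 × 3600 = 23.449″.

Δφ = 23.45″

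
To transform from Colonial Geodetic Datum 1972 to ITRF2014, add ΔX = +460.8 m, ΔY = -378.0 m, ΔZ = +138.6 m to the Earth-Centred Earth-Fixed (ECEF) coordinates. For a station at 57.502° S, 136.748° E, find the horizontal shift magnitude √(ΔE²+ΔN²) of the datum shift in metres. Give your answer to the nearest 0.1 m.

At φ = -57.502°, λ = 136.748°: sin φ = -0.843410, cos φ = 0.537270, sin λ = 0.685208, cos λ = -0.728347.
ΔE = −sin λ·ΔX + cos λ·ΔY = −(0.685208)·(460.8) + (-0.728347)·(-378.0) = -40.43 m.
ΔN = −sin φ cos λ·ΔX − sin φ sin λ·ΔY + cos φ·ΔZ = −(-0.843410)(-0.728347)(460.8) − (-0.843410)(0.685208)(-378.0) + (0.537270)(138.6) = -427.05 m.
Horizontal magnitude = √(ΔE² + ΔN²) = √((-40.43)² + (-427.05)²) = 428.96 m.

429.0 m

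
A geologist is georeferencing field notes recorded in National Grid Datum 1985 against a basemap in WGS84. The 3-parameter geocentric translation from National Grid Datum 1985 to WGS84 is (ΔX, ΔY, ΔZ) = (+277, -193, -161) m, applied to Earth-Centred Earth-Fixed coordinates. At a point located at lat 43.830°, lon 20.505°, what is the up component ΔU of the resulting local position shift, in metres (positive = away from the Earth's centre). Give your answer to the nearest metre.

ΔU = 27 m

The local up (radial) axis is (cos φ cos λ, cos φ sin λ, sin φ), giving ΔU = 187.166 − 48.771 − 111.496 = 26.90 m.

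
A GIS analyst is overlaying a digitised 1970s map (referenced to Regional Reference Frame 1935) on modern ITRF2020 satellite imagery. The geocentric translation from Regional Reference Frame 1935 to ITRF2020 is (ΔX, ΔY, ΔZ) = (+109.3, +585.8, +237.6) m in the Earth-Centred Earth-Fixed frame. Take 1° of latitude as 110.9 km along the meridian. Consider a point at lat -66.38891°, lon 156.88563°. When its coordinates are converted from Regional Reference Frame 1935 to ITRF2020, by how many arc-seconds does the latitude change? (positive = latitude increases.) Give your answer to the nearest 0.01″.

Δφ = 6.94″

sin φ = -0.916285, cos φ = 0.400526, sin λ = 0.392568, cos λ = -0.919723.
North component: ΔN = −sin φ cos λ·ΔX − sin φ sin λ·ΔY + cos φ·ΔZ = −(-0.916285)(-0.919723)(109.3) − (-0.916285)(0.392568)(585.8) + (0.400526)(237.6) = 213.77 m.
1° of latitude spans 110900 m, so Δφ = 213.77 / 110900 × 3600 = 6.939″.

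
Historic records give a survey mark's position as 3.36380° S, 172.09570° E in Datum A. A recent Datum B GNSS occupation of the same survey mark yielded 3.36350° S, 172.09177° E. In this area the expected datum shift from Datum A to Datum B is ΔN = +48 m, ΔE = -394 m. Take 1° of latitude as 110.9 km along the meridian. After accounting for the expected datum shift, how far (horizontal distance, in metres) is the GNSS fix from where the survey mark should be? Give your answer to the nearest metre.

44 m

Observed coordinate differences: Δφ = +0.00030°, Δλ = -0.00393°.
Converting to metres (1° lat = 110900 m, cos φ = 0.998277): observed ΔN = 33.3 m, observed ΔE = -435.1 m.
Subtracting the expected shift leaves a residual of 33.3 − (48) = -14.7 m north and -435.1 − (-394) = -41.1 m east.
Residual distance = √((-14.7)² + (-41.1)²) = 43.6 m.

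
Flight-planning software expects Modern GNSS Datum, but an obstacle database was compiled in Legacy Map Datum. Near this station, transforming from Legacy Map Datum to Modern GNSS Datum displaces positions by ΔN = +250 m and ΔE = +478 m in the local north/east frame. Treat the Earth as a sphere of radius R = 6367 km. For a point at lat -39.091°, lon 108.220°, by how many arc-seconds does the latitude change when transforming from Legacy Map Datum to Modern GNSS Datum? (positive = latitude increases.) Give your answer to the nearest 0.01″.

Δφ = 8.10″

On a sphere of radius R, 1 rad of latitude = R, so Δφ = ΔN / R = 250.0 / 6367000 = 3.9265e-05 rad = 8.099″.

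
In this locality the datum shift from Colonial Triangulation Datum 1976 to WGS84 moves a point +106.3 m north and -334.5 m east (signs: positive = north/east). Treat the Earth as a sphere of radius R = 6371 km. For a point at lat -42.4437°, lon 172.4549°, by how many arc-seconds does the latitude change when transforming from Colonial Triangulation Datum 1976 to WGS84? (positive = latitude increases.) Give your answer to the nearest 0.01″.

On a sphere of radius R, 1 rad of latitude = R, so Δφ = ΔN / R = 106.3 / 6371000 = 1.6685e-05 rad = 3.442″.

Δφ = 3.44″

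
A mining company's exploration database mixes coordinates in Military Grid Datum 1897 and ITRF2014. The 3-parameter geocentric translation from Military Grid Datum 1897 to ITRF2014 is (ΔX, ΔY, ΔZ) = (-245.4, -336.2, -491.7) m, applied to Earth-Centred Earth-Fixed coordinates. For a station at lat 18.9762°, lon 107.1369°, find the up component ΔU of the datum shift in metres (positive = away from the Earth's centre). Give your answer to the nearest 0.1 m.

ΔU = -395.3 m

At φ = 18.9762°, λ = 107.1369°: sin φ = 0.325175, cos φ = 0.945654, sin λ = 0.955603, cos λ = -0.294656.
ΔU = cos φ cos λ·ΔX + cos φ sin λ·ΔY + sin φ·ΔZ = (0.945654)(-0.294656)(-245.4) + (0.945654)(0.955603)(-336.2) + (0.325175)(-491.7) = -395.32 m.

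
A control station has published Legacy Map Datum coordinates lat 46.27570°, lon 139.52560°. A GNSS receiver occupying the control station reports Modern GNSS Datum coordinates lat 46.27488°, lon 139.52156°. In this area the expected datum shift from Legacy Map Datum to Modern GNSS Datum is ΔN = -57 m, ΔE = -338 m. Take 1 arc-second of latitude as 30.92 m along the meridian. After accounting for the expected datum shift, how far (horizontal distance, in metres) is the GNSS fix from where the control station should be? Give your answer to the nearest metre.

44 m

Observed coordinate differences: Δφ = -0.00082°, Δλ = -0.00404°.
Converting to metres (1° lat = 111312 m, cos φ = 0.691189): observed ΔN = -91.3 m, observed ΔE = -310.8 m.
Subtracting the expected shift leaves a residual of -91.3 − (-57) = -34.3 m north and -310.8 − (-338) = 27.2 m east.
Residual distance = √((-34.3)² + 27.2²) = 43.7 m.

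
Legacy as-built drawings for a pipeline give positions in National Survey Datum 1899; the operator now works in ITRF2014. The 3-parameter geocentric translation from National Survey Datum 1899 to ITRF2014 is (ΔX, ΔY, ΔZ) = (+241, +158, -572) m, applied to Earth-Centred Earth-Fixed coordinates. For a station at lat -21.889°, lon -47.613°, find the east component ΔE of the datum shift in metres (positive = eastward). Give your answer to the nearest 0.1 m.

ΔE = 284.5 m

The local east axis at (φ, λ) is (−sin λ, cos λ, 0), so ΔE = −sin(-47.613°)·241 + cos(-47.613°)·158 = 284.52 m.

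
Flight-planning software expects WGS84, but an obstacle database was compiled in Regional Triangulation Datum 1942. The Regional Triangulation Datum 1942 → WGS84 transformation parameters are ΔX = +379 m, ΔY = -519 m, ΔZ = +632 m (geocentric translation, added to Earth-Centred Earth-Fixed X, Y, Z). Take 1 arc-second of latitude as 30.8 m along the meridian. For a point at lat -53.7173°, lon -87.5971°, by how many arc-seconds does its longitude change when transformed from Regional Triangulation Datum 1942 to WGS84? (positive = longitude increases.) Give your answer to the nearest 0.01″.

Δλ = 19.58″

sin φ = -0.806107, cos φ = 0.591770, sin λ = -0.999121, cos λ = 0.041926.
East component: ΔE = −sin λ·ΔX + cos λ·ΔY = −(-0.999121)(379) + (0.041926)(-519) = 356.91 m.
1° of latitude spans 3600 × 30.80 = 110880 m; at latitude φ, 1° of longitude spans that × cos φ = 65615.4 m, so Δλ = 356.91 / 65615.4 × 3600 = 19.582″.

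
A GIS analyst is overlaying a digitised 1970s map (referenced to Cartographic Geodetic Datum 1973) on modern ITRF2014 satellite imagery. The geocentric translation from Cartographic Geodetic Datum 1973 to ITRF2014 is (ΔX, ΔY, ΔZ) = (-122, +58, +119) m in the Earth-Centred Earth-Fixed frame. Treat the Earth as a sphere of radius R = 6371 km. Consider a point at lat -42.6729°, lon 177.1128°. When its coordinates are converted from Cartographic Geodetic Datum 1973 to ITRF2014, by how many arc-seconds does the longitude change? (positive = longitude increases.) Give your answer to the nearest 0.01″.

Δλ = -2.28″

sin φ = -0.677812, cos φ = 0.735235, sin λ = 0.050370, cos λ = -0.998731.
East component: ΔE = −sin λ·ΔX + cos λ·ΔY = −(0.050370)(-122) + (-0.998731)(58) = -51.78 m.
1° of latitude spans πR/180 = 111195 m; at latitude φ, 1° of longitude spans that × cos φ = 81754.4 m, so Δλ = -51.78 / 81754.4 × 3600 = -2.280″.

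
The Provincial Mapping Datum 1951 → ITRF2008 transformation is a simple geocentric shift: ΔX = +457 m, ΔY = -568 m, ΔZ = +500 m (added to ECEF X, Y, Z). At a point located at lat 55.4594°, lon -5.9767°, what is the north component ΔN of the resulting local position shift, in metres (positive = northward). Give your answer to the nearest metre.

ΔN = -140 m

The local north axis is (−sin φ cos λ, −sin φ sin λ, cos φ), giving ΔN = -374.396 − 48.717 + 283.495 = -139.62 m.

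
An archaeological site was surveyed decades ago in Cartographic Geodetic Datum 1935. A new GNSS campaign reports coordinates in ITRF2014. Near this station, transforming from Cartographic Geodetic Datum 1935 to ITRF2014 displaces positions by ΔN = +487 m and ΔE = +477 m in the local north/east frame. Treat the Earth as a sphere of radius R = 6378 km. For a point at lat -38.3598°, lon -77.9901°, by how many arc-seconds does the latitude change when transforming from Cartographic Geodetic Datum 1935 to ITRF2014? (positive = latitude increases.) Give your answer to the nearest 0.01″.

On a sphere of radius R, 1 rad of latitude = R, so Δφ = ΔN / R = 487.0 / 6378000 = 7.6356e-05 rad = 15.750″.

Δφ = 15.75″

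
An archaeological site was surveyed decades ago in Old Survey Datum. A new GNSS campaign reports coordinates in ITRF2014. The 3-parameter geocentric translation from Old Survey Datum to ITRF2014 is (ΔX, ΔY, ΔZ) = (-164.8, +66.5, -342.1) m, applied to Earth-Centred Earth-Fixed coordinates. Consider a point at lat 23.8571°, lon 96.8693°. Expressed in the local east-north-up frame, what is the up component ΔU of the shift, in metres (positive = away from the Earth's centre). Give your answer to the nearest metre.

ΔU = -60 m

The local up (radial) axis is (cos φ cos λ, cos φ sin λ, sin φ), giving ΔU = 18.027 + 60.381 − 138.365 = -59.96 m.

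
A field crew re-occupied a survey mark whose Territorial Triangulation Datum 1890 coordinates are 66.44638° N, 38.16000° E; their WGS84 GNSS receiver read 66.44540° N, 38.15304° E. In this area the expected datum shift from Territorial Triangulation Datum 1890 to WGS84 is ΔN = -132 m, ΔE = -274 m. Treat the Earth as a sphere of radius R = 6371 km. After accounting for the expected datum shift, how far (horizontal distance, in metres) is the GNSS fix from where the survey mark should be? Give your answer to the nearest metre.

42 m

Observed coordinate differences: Δφ = -0.00098°, Δλ = -0.00696°.
Converting to metres (1° lat = 111195 m, cos φ = 0.399607): observed ΔN = -109.0 m, observed ΔE = -309.3 m.
Subtracting the expected shift leaves a residual of -109.0 − (-132) = 23.0 m north and -309.3 − (-274) = -35.3 m east.
Residual distance = √(23.0² + (-35.3)²) = 42.1 m.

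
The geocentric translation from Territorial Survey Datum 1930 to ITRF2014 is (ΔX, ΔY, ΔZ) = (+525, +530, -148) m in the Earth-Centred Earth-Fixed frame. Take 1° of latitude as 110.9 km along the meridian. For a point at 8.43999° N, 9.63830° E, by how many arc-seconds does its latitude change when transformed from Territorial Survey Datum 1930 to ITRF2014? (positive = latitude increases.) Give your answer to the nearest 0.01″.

sin φ = 0.146773, cos φ = 0.989170, sin λ = 0.167428, cos λ = 0.985884.
North component: ΔN = −sin φ cos λ·ΔX − sin φ sin λ·ΔY + cos φ·ΔZ = −(0.146773)(0.985884)(525) − (0.146773)(0.167428)(530) + (0.989170)(-148) = -235.39 m.
1° of latitude spans 110900 m, so Δφ = -235.39 / 110900 × 3600 = -7.641″.

Δφ = -7.64″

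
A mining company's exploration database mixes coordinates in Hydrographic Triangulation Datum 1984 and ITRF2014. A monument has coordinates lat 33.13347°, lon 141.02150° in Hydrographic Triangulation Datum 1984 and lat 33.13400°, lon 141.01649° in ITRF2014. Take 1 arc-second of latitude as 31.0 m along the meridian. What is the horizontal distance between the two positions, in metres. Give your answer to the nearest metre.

Δφ = 33.13400° − 33.13347° = +0.00053°; Δλ = 141.01649° − 141.02150° = -0.00501°.
1° of latitude = 3600 × 31.00 = 111600 m.
ΔN = Δφ × 111600 = 59.1 m; ΔE = Δλ × 111600 × cos(33.13347°) = -0.00501 × 111600 × 0.837400 = -468.2 m.
Distance = √(ΔE² + ΔN²) = √((-468.2)² + 59.1²) = 471.9 m.

472 m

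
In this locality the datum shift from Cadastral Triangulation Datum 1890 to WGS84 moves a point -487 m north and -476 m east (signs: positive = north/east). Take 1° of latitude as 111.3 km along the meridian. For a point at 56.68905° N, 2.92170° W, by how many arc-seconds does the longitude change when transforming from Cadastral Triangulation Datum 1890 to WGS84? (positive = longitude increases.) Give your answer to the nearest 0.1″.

Δλ = -28.0″

At latitude 56.68905°, cos φ = 0.549183.
1° of longitude at this latitude = 111.3 × cos φ = 61.12 km, so Δλ = -476.0 / 61124.0 = -0.0077874° = -28.035″.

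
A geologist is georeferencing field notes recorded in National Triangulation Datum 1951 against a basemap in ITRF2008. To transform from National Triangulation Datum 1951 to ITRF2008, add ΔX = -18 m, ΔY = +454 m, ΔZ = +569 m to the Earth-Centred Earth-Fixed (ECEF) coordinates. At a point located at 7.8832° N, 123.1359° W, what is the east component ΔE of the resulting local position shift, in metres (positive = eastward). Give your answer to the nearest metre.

ΔE = -263 m

The local east axis at (φ, λ) is (−sin λ, cos λ, 0), so ΔE = −sin(-123.1359°)·(-18) + cos(-123.1359°)·454 = -263.24 m.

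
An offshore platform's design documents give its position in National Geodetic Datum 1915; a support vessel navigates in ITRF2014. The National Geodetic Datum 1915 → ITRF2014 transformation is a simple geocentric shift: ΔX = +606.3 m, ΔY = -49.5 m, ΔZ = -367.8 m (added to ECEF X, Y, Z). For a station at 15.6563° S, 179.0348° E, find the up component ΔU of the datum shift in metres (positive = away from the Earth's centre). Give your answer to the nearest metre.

ΔU = -485 m

The local up (radial) axis is (cos φ cos λ, cos φ sin λ, sin φ), giving ΔU = -583.722 − 0.803 + 99.257 = -485.27 m.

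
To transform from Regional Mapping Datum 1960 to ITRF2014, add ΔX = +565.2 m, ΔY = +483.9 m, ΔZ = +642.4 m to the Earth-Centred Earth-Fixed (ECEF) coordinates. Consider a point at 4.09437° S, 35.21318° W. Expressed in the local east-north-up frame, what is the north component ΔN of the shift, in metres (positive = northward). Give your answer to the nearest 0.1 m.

ΔN = 653.8 m

At φ = -4.09437°, λ = -35.21318°: sin φ = -0.071399, cos φ = 0.997448, sin λ = -0.576620, cos λ = 0.817012.
ΔN = −sin φ cos λ·ΔX − sin φ sin λ·ΔY + cos φ·ΔZ = −(-0.071399)(0.817012)(565.2) − (-0.071399)(-0.576620)(483.9) + (0.997448)(642.4) = 653.81 m.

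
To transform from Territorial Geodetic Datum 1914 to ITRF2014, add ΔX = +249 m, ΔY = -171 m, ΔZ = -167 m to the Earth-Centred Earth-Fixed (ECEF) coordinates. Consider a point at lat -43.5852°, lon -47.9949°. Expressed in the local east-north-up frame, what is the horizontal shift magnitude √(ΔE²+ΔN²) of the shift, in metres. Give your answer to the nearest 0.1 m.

At φ = -43.5852°, λ = -47.9949°: sin φ = -0.689432, cos φ = 0.724350, sin λ = -0.743085, cos λ = 0.669197.
ΔE = −sin λ·ΔX + cos λ·ΔY = −(-0.743085)·(249) + (0.669197)·(-171) = 70.60 m.
ΔN = −sin φ cos λ·ΔX − sin φ sin λ·ΔY + cos φ·ΔZ = −(-0.689432)(0.669197)(249) − (-0.689432)(-0.743085)(-171) + (0.724350)(-167) = 81.52 m.
Horizontal magnitude = √(ΔE² + ΔN²) = √(70.60² + 81.52²) = 107.84 m.

107.8 m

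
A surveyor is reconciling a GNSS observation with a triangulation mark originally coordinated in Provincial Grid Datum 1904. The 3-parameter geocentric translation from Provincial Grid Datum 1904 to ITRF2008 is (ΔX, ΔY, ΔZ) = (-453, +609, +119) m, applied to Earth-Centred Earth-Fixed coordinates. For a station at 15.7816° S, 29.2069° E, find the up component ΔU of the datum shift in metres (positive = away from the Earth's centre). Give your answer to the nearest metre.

The local up (radial) axis is (cos φ cos λ, cos φ sin λ, sin φ), giving ΔU = -380.502 + 285.969 − 32.365 = -126.90 m.

ΔU = -127 m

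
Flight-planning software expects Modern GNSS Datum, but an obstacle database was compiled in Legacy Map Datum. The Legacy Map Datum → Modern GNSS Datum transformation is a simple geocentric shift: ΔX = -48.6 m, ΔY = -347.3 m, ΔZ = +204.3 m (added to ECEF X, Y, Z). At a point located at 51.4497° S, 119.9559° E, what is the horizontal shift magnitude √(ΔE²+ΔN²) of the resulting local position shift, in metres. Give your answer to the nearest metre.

233 m

The local east axis at (φ, λ) is (−sin λ, cos λ, 0), so ΔE = −sin(119.9559°)·(-48.6) + cos(119.9559°)·(-347.3) = 215.53 m.
The local north axis is (−sin φ cos λ, −sin φ sin λ, cos φ), giving ΔN = 18.979 − 235.326 + 127.320 = -89.03 m.
Horizontal magnitude = √(ΔE² + ΔN²) = √(215.53² + (-89.03)²) = 233.19 m.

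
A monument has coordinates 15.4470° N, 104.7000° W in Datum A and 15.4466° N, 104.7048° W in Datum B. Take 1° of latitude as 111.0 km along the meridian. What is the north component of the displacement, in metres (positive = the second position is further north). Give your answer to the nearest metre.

Δφ = 15.4466° − 15.4470° = -0.0004°; Δλ = -104.7048° − -104.7000° = -0.0048°.
ΔN = Δφ × 111000 = -44.4 m; ΔE = Δλ × 111000 × cos(15.4470°) = -0.0048 × 111000 × 0.963877 = -513.6 m.

ΔN = -44 m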